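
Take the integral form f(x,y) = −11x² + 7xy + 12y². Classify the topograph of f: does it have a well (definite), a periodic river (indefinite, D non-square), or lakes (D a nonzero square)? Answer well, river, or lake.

D = b²−4ac = 7² − 4·(-11)·12 = 577
D > 0 non-square ⇒ indefinite ⇒ periodic river

river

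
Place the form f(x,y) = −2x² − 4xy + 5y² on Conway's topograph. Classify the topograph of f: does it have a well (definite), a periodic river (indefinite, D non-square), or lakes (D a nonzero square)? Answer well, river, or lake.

D = b²−4ac = (-4)² − 4·(-2)·5 = 56
D > 0 non-square ⇒ indefinite ⇒ periodic river

river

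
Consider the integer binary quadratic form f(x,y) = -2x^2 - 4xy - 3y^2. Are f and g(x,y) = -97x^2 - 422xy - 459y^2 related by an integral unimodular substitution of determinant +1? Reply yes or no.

D₁ = -8, D₂ = -8
f is negative-definite; reduce −f:
−f: translate: b→0 (≡4 mod 4), so (2,4,3)→(2,0,1)
−f: flip: (2,0,1)→(1,0,2)
−f: reduced (well bottom): (1,0,2) with a≤c, −a<b≤a
flip sign back: reduced form of f is (-1,0,-2)
g is negative-definite; reduce −g:
−g: translate: b→34 (≡422 mod 194), so (97,422,459)→(97,34,3)
−g: flip: (97,34,3)→(3,-34,97)
−g: translate: b→2 (≡-34 mod 6), so (3,-34,97)→(3,2,1)
−g: flip: (3,2,1)→(1,-2,3)
−g: translate: b→0 (≡-2 mod 2), so (1,-2,3)→(1,0,2)
−g: reduced (well bottom): (1,0,2) with a≤c, −a<b≤a
flip sign back: reduced form of g is (-1,0,-2)
reduced forms (-1, 0, -2) vs (-1, 0, -2) ⇒ equivalent

yes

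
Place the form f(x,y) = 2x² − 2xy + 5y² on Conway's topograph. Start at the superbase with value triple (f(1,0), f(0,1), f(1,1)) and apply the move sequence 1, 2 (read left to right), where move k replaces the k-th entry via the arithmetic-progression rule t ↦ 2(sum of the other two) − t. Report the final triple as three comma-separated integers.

start (2,5,5) = (f(1,0),f(0,1),f(1,1))
replace slot 1: 2·(5+5) − 2 = 18 → (18,5,5)
replace slot 2: 2·(18+5) − 5 = 41 → (18,41,5)

18,41,5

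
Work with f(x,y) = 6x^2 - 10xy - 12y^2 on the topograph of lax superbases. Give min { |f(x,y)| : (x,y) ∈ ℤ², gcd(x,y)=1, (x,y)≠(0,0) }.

descent: ρ → (-12,10,6)  [lands on river]
river: ρ → (6,14,-8)
river: ρ → (-8,18,2)
river: ρ → (2,18,-8)
river: ρ → (-8,14,6)
river: ρ → (6,10,-12)
river: ρ → (-12,14,4)
river: ρ → (4,18,-4)
river: ρ → (-4,14,12)
river: ρ → (12,10,-6)
river: ρ → (-6,14,8)
river: ρ → (8,18,-2)
river: ρ → (-2,18,8)
river: ρ → (8,14,-6)
river: ρ → (-6,10,12)
river: ρ → (12,14,-4)
river: ρ → (-4,18,4)
river: ρ → (4,14,-12)
closes: descent 1, river 18
min |a| on river = 2

2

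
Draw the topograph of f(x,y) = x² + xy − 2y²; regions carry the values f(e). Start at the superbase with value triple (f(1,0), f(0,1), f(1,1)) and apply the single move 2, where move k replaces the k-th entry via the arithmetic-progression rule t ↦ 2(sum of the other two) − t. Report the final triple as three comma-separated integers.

start (1,-2,0) = (f(1,0),f(0,1),f(1,1))
replace slot 2: 2·(1+0) − (-2) = 4 → (1,4,0)

1,4,0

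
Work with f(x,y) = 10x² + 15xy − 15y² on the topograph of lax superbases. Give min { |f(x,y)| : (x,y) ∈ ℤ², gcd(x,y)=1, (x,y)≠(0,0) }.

river: ρ → (-15,15,10)
river: ρ → (10,25,-5)
river: ρ → (-5,25,10)
river: ρ → (10,15,-15)
closes: descent 0, river 4
min |a| on river = 5

5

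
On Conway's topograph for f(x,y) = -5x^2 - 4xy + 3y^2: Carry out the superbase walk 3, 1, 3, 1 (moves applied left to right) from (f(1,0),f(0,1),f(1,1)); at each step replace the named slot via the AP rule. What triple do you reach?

start (-5,3,-6) = (f(1,0),f(0,1),f(1,1))
replace slot 3: 2·((-5)+3) − (-6) = 2 → (-5,3,2)
replace slot 1: 2·(3+2) − (-5) = 15 → (15,3,2)
replace slot 3: 2·(15+3) − 2 = 34 → (15,3,34)
replace slot 1: 2·(3+34) − 15 = 59 → (59,3,34)

59,3,34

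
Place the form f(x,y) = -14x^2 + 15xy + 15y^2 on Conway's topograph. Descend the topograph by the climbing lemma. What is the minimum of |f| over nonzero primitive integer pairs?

river: ρ → (15,15,-14)
river: ρ → (-14,13,16)
river: ρ → (16,19,-11)
river: ρ → (-11,25,10)
river: ρ → (10,15,-21)
river: ρ → (-21,27,4)
river: ρ → (4,29,-14)
river: ρ → (-14,27,6)
river: ρ → (6,21,-26)
river: ρ → (-26,31,1)
river: ρ → (1,31,-26)
river: ρ → (-26,21,6)
river: ρ → (6,27,-14)
river: ρ → (-14,29,4)
river: ρ → (4,27,-21)
river: ρ → (-21,15,10)
river: ρ → (10,25,-11)
river: ρ → (-11,19,16)
river: ρ → (16,13,-14)
river: ρ → (-14,15,15)
closes: descent 0, river 20
min |a| on river = 1

1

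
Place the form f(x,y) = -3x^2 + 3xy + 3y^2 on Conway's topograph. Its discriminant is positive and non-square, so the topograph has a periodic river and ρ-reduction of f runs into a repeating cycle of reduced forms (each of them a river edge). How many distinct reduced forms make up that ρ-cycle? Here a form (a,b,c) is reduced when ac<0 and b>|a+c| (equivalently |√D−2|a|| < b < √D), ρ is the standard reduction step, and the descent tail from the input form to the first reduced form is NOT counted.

D = 45, ⌊√D⌋ = 6
river: ρ → (3,3,-3)
river: ρ → (-3,3,3)
ρ-cycle length = 2 (tail of 0 descent steps not counted)

2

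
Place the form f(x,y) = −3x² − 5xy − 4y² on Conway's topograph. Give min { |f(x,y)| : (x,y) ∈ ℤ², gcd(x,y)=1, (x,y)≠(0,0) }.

translate: b→-1 (≡5 mod 6), so (3,5,4)→(3,-1,2)
flip: (3,-1,2)→(2,1,3)
reduced (well bottom): (2,1,3) with a≤c, −a<b≤a
well minimum |f| = |-2| = 2 (negative-definite)

2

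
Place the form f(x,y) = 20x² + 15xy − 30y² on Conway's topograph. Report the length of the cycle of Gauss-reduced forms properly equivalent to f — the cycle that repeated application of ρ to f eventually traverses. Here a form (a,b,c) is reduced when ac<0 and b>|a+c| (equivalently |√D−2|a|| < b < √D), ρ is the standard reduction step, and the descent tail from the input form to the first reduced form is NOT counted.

D = 2625, ⌊√D⌋ = 51
river: ρ → (-30,45,5)
river: ρ → (5,45,-30)
river: ρ → (-30,15,20)
river: ρ → (20,25,-25)
river: ρ → (-25,25,20)
river: ρ → (20,15,-30)
ρ-cycle length = 6 (tail of 0 descent steps not counted)

6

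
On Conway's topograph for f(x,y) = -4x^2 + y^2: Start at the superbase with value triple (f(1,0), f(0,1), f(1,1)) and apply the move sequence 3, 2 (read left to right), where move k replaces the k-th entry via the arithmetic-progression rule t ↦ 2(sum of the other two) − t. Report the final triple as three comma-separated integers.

start (-4,1,-3) = (f(1,0),f(0,1),f(1,1))
replace slot 3: 2·((-4)+1) − (-3) = -3 → (-4,1,-3)
replace slot 2: 2·((-4)+(-3)) − 1 = -15 → (-4,-15,-3)

-4,-15,-3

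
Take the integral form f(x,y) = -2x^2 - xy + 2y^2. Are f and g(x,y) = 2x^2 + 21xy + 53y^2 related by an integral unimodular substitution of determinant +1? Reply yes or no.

D₁ = 17, D₂ = 17
river cycle of f (length 6): (2, 1, -2), (-2, 3, 1), (1, 3, -2), (-2, 1, 2), (2, 3, -1), (-1, 3, 2)
river cycle of g (length 6): (2, 1, -2), (-2, 3, 1), (1, 3, -2), (-2, 1, 2), (2, 3, -1), (-1, 3, 2)
cycles coincide ⇒ equivalent

yes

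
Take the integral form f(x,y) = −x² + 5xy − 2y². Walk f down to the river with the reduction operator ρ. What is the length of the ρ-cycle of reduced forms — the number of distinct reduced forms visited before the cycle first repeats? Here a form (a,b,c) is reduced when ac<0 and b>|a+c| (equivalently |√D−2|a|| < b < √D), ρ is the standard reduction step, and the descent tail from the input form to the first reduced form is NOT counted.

D = 17, ⌊√D⌋ = 4
descent: ρ → (-2,3,1)  [lands on river]
river: ρ → (1,3,-2)
river: ρ → (-2,1,2)
river: ρ → (2,3,-1)
river: ρ → (-1,3,2)
river: ρ → (2,1,-2)
ρ-cycle length = 6 (tail of 1 descent step not counted)

6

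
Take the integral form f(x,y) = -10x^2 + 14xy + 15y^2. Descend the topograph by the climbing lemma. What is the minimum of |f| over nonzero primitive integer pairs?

river: ρ → (15,16,-9)
river: ρ → (-9,20,11)
river: ρ → (11,24,-5)
river: ρ → (-5,26,6)
river: ρ → (6,22,-13)
river: ρ → (-13,4,15)
river: ρ → (15,26,-2)
river: ρ → (-2,26,15)
river: ρ → (15,4,-13)
river: ρ → (-13,22,6)
river: ρ → (6,26,-5)
river: ρ → (-5,24,11)
river: ρ → (11,20,-9)
river: ρ → (-9,16,15)
river: ρ → (15,14,-10)
river: ρ → (-10,26,3)
river: ρ → (3,28,-1)
river: ρ → (-1,28,3)
river: ρ → (3,26,-10)
river: ρ → (-10,14,15)
closes: descent 0, river 20
min |a| on river = 1

1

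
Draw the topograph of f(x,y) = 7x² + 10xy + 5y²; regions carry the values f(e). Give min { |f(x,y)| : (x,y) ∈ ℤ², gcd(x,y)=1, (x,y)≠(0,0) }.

translate: b→-4 (≡10 mod 14), so (7,10,5)→(7,-4,2)
flip: (7,-4,2)→(2,4,7)
translate: b→0 (≡4 mod 4), so (2,4,7)→(2,0,5)
reduced (well bottom): (2,0,5) with a≤c, −a<b≤a
well minimum = a = 2

2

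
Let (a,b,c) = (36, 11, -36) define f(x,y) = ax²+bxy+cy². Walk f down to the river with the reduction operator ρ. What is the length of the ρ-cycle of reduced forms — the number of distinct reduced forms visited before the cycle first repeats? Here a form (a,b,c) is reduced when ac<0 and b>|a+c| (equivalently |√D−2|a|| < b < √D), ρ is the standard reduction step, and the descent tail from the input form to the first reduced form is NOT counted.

D = 5305, ⌊√D⌋ = 72
river: ρ → (-36,61,11)
river: ρ → (11,71,-6)
river: ρ → (-6,61,66)
river: ρ → (66,71,-1)
river: ρ → (-1,71,66)
river: ρ → (66,61,-6)
river: ρ → (-6,71,11)
river: ρ → (11,61,-36)
river: ρ → (-36,11,36)
river: ρ → (36,61,-11)
river: ρ → (-11,71,6)
river: ρ → (6,61,-66)
river: ρ → (-66,71,1)
river: ρ → (1,71,-66)
river: ρ → (-66,61,6)
river: ρ → (6,71,-11)
river: ρ → (-11,61,36)
river: ρ → (36,11,-36)
ρ-cycle length = 18 (tail of 0 descent steps not counted)

18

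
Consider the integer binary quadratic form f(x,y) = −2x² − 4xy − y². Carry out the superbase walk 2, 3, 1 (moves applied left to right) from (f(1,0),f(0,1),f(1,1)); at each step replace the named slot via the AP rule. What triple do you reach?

start (-2,-1,-7) = (f(1,0),f(0,1),f(1,1))
replace slot 2: 2·((-2)+(-7)) − (-1) = -17 → (-2,-17,-7)
replace slot 3: 2·((-2)+(-17)) − (-7) = -31 → (-2,-17,-31)
replace slot 1: 2·((-17)+(-31)) − (-2) = -94 → (-94,-17,-31)

-94,-17,-31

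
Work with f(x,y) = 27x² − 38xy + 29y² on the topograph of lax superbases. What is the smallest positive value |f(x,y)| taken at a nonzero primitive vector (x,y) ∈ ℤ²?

translate: b→16 (≡-38 mod 54), so (27,-38,29)→(27,16,18)
flip: (27,16,18)→(18,-16,27)
reduced (well bottom): (18,-16,27) with a≤c, −a<b≤a
well minimum = a = 18

18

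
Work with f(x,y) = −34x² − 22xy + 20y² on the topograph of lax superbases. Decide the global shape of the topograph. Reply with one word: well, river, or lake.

D = b²−4ac = (-22)² − 4·(-34)·20 = 3204
D > 0 non-square ⇒ indefinite ⇒ periodic river

river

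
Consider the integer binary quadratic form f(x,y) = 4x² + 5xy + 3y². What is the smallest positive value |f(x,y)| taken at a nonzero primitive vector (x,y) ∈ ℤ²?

translate: b→-3 (≡5 mod 8), so (4,5,3)→(4,-3,2)
flip: (4,-3,2)→(2,3,4)
translate: b→-1 (≡3 mod 4), so (2,3,4)→(2,-1,3)
reduced (well bottom): (2,-1,3) with a≤c, −a<b≤a
well minimum = a = 2

2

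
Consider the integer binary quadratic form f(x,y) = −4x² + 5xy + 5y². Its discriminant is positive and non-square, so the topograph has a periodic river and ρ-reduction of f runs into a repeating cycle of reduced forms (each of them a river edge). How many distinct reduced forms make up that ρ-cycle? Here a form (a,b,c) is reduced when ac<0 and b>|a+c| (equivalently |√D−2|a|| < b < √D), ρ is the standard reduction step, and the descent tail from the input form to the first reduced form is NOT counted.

D = 105, ⌊√D⌋ = 10
river: ρ → (5,5,-4)
river: ρ → (-4,3,6)
river: ρ → (6,9,-1)
river: ρ → (-1,9,6)
river: ρ → (6,3,-4)
river: ρ → (-4,5,5)
ρ-cycle length = 6 (tail of 0 descent steps not counted)

6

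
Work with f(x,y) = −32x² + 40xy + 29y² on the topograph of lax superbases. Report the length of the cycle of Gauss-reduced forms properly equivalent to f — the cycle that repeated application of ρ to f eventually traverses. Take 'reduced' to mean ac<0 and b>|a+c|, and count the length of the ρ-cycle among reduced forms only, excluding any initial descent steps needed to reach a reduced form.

D = 5312, ⌊√D⌋ = 72
river: ρ → (29,18,-43)
river: ρ → (-43,68,4)
river: ρ → (4,68,-43)
river: ρ → (-43,18,29)
river: ρ → (29,40,-32)
river: ρ → (-32,24,37)
river: ρ → (37,50,-19)
river: ρ → (-19,64,16)
river: ρ → (16,64,-19)
river: ρ → (-19,50,37)
river: ρ → (37,24,-32)
river: ρ → (-32,40,29)
ρ-cycle length = 12 (tail of 0 descent steps not counted)

12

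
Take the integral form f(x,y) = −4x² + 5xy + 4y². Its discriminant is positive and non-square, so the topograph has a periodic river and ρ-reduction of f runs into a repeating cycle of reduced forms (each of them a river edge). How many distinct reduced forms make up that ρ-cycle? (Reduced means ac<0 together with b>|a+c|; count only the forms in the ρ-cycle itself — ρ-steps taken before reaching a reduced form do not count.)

D = 89, ⌊√D⌋ = 9
river: ρ → (4,3,-5)
river: ρ → (-5,7,2)
river: ρ → (2,9,-1)
river: ρ → (-1,9,2)
river: ρ → (2,7,-5)
river: ρ → (-5,3,4)
river: ρ → (4,5,-4)
river: ρ → (-4,3,5)
river: ρ → (5,7,-2)
river: ρ → (-2,9,1)
river: ρ → (1,9,-2)
river: ρ → (-2,7,5)
river: ρ → (5,3,-4)
river: ρ → (-4,5,4)
ρ-cycle length = 14 (tail of 0 descent steps not counted)

14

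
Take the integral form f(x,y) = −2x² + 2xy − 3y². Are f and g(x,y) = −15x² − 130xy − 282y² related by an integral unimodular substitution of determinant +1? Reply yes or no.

D₁ = -20, D₂ = -20
f is negative-definite; reduce −f:
−f: translate: b→2 (≡-2 mod 4), so (2,-2,3)→(2,2,3)
−f: reduced (well bottom): (2,2,3) with a≤c, −a<b≤a
flip sign back: reduced form of f is (-2,-2,-3)
g is negative-definite; reduce −g:
−g: translate: b→10 (≡130 mod 30), so (15,130,282)→(15,10,2)
−g: flip: (15,10,2)→(2,-10,15)
−g: translate: b→2 (≡-10 mod 4), so (2,-10,15)→(2,2,3)
−g: reduced (well bottom): (2,2,3) with a≤c, −a<b≤a
flip sign back: reduced form of g is (-2,-2,-3)
reduced forms (-2, -2, -3) vs (-2, -2, -3) ⇒ equivalent

yes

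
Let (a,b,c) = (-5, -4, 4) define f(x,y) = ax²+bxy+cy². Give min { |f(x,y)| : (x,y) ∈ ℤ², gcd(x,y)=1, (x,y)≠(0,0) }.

descent: ρ → (4,4,-5)  [lands on river]
river: ρ → (-5,6,3)
river: ρ → (3,6,-5)
river: ρ → (-5,4,4)
closes: descent 1, river 4
min |a| on river = 3

3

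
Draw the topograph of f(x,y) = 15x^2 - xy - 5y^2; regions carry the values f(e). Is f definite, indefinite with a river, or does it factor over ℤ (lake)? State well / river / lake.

D = b²−4ac = (-1)² − 4·15·(-5) = 301
D > 0 non-square ⇒ indefinite ⇒ periodic river

river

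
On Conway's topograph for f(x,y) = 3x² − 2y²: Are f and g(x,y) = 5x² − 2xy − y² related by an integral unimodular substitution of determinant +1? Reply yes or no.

D₁ = 24, D₂ = 24
river cycle of f (length 2): (-2, 4, 1), (1, 4, -2)
river cycle of g (length 2): (-1, 4, 2), (2, 4, -1)
cycles differ ⇒ inequivalent

no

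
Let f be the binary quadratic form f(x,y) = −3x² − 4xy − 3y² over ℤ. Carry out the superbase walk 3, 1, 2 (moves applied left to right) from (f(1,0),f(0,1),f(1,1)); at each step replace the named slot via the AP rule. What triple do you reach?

start (-3,-3,-10) = (f(1,0),f(0,1),f(1,1))
replace slot 3: 2·((-3)+(-3)) − (-10) = -2 → (-3,-3,-2)
replace slot 1: 2·((-3)+(-2)) − (-3) = -7 → (-7,-3,-2)
replace slot 2: 2·((-7)+(-2)) − (-3) = -15 → (-7,-15,-2)

-7,-15,-2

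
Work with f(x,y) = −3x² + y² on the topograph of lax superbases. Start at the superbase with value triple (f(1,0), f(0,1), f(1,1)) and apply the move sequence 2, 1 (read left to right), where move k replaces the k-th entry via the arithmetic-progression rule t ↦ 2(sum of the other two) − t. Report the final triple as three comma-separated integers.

start (-3,1,-2) = (f(1,0),f(0,1),f(1,1))
replace slot 2: 2·((-3)+(-2)) − 1 = -11 → (-3,-11,-2)
replace slot 1: 2·((-11)+(-2)) − (-3) = -23 → (-23,-11,-2)

-23,-11,-2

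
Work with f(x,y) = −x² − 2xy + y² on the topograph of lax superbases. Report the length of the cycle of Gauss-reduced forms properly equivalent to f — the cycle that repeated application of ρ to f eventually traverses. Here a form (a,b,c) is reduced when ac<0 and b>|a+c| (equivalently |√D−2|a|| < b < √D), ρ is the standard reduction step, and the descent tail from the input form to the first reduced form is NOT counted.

D = 8, ⌊√D⌋ = 2
descent: ρ → (1,2,-1)  [lands on river]
river: ρ → (-1,2,1)
ρ-cycle length = 2 (tail of 1 descent step not counted)

2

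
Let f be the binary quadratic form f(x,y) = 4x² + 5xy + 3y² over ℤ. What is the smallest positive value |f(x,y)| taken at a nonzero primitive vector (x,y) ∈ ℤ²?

translate: b→-3 (≡5 mod 8), so (4,5,3)→(4,-3,2)
flip: (4,-3,2)→(2,3,4)
translate: b→-1 (≡3 mod 4), so (2,3,4)→(2,-1,3)
reduced (well bottom): (2,-1,3) with a≤c, −a<b≤a
well minimum = a = 2

2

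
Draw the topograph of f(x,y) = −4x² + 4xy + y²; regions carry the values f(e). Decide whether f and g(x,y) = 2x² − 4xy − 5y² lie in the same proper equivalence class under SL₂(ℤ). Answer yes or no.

D₁ = 32, D₂ = 56
discriminants differ ⇒ not SL₂(ℤ)-equivalent

no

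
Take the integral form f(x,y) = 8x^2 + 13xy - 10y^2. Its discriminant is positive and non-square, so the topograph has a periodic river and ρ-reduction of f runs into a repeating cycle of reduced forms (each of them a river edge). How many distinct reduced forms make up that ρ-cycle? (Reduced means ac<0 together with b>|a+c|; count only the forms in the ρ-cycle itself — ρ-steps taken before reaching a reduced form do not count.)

D = 489, ⌊√D⌋ = 22
river: ρ → (-10,7,11)
river: ρ → (11,15,-6)
river: ρ → (-6,21,2)
river: ρ → (2,19,-16)
river: ρ → (-16,13,5)
river: ρ → (5,17,-10)
river: ρ → (-10,3,12)
river: ρ → (12,21,-1)
river: ρ → (-1,21,12)
river: ρ → (12,3,-10)
river: ρ → (-10,17,5)
river: ρ → (5,13,-16)
river: ρ → (-16,19,2)
river: ρ → (2,21,-6)
river: ρ → (-6,15,11)
river: ρ → (11,7,-10)
river: ρ → (-10,13,8)
river: ρ → (8,19,-4)
river: ρ → (-4,21,3)
river: ρ → (3,21,-4)
river: ρ → (-4,19,8)
river: ρ → (8,13,-10)
ρ-cycle length = 22 (tail of 0 descent steps not counted)

22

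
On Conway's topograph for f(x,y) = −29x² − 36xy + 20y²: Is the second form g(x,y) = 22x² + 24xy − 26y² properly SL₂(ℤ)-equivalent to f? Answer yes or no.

D₁ = 3616, D₂ = 2864
discriminants differ ⇒ not SL₂(ℤ)-equivalent

no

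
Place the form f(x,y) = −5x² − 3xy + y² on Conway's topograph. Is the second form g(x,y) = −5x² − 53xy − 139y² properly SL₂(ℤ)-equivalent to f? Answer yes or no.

D₁ = 29, D₂ = 29
river cycle of f (length 2): (1, 5, -1), (-1, 5, 1)
river cycle of g (length 2): (1, 5, -1), (-1, 5, 1)
cycles coincide ⇒ equivalent

yes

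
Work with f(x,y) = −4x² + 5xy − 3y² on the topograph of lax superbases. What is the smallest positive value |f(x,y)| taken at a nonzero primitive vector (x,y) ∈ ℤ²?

translate: b→3 (≡-5 mod 8), so (4,-5,3)→(4,3,2)
flip: (4,3,2)→(2,-3,4)
translate: b→1 (≡-3 mod 4), so (2,-3,4)→(2,1,3)
reduced (well bottom): (2,1,3) with a≤c, −a<b≤a
well minimum |f| = |-2| = 2 (negative-definite)

2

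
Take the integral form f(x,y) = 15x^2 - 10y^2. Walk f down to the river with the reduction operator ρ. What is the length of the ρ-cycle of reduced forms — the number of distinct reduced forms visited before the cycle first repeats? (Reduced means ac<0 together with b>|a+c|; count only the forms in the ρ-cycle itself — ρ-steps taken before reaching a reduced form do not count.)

D = 600, ⌊√D⌋ = 24
descent: ρ → (-10,20,5)  [lands on river]
river: ρ → (5,20,-10)
ρ-cycle length = 2 (tail of 1 descent step not counted)

2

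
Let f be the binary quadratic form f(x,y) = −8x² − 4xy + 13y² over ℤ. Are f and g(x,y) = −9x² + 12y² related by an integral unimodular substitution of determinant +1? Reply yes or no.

D₁ = 432, D₂ = 432
river cycle of f (length 8): (-8, 12, 9), (9, 6, -11), (-11, 16, 4), (4, 16, -11), (-11, 6, 9), (9, 12, -8), (-8, 20, 1), (1, 20, -8)
river cycle of g (length 2): (-9, 18, 3), (3, 18, -9)
cycles differ ⇒ inequivalent

no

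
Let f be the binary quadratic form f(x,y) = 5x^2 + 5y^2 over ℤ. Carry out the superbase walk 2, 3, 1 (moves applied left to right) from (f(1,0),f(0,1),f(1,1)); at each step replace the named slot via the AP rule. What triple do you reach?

start (5,5,10) = (f(1,0),f(0,1),f(1,1))
replace slot 2: 2·(5+10) − 5 = 25 → (5,25,10)
replace slot 3: 2·(5+25) − 10 = 50 → (5,25,50)
replace slot 1: 2·(25+50) − 5 = 145 → (145,25,50)

145,25,50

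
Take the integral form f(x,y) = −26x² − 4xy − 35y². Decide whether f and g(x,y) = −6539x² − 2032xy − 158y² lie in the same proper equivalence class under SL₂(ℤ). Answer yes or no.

D₁ = -3624, D₂ = -3624
f is negative-definite; reduce −f:
−f: reduced (well bottom): (26,4,35) with a≤c, −a<b≤a
flip sign back: reduced form of f is (-26,-4,-35)
g is negative-definite; reduce −g:
−g: flip: (6539,2032,158)→(158,-2032,6539)
−g: translate: b→-136 (≡-2032 mod 316), so (158,-2032,6539)→(158,-136,35)
−g: flip: (158,-136,35)→(35,136,158)
−g: translate: b→-4 (≡136 mod 70), so (35,136,158)→(35,-4,26)
−g: flip: (35,-4,26)→(26,4,35)
−g: reduced (well bottom): (26,4,35) with a≤c, −a<b≤a
flip sign back: reduced form of g is (-26,-4,-35)
reduced forms (-26, -4, -35) vs (-26, -4, -35) ⇒ equivalent

yes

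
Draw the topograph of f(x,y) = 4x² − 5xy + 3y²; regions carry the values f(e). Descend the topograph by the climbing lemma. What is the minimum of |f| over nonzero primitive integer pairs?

translate: b→3 (≡-5 mod 8), so (4,-5,3)→(4,3,2)
flip: (4,3,2)→(2,-3,4)
translate: b→1 (≡-3 mod 4), so (2,-3,4)→(2,1,3)
reduced (well bottom): (2,1,3) with a≤c, −a<b≤a
well minimum = a = 2

2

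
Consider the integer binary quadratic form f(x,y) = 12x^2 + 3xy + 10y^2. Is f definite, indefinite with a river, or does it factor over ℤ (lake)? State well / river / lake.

D = b²−4ac = 3² − 4·12·10 = -471
D < 0 ⇒ definite ⇒ every region one sign ⇒ single well

well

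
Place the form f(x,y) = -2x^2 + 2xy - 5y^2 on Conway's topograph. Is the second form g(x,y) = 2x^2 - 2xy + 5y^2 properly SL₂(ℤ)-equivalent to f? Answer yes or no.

D₁ = -36, D₂ = -36
f is negative-definite; reduce −f:
−f: translate: b→2 (≡-2 mod 4), so (2,-2,5)→(2,2,5)
−f: reduced (well bottom): (2,2,5) with a≤c, −a<b≤a
flip sign back: reduced form of f is (-2,-2,-5)
g: translate: b→2 (≡-2 mod 4), so (2,-2,5)→(2,2,5)
g: reduced (well bottom): (2,2,5) with a≤c, −a<b≤a
reduced forms (-2, -2, -5) vs (2, 2, 5) ⇒ inequivalent

no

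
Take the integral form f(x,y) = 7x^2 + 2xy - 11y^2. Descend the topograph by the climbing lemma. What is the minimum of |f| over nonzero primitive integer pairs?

descent: ρ → (-11,-2,7)
descent: ρ → (7,16,-2)  [lands on river]
river: ρ → (-2,16,7)
river: ρ → (7,12,-6)
river: ρ → (-6,12,7)
closes: descent 2, river 4
min |a| on river = 2

2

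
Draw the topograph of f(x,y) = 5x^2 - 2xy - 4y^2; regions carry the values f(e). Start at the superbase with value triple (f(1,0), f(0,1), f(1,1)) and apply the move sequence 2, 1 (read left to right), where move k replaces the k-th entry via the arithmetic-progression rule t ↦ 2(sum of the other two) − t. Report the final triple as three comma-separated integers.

start (5,-4,-1) = (f(1,0),f(0,1),f(1,1))
replace slot 2: 2·(5+(-1)) − (-4) = 12 → (5,12,-1)
replace slot 1: 2·(12+(-1)) − 5 = 17 → (17,12,-1)

17,12,-1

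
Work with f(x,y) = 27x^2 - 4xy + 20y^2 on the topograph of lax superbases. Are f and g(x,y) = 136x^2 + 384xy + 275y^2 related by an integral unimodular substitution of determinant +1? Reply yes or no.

D₁ = -2144, D₂ = -2144
f: flip: (27,-4,20)→(20,4,27)
f: reduced (well bottom): (20,4,27) with a≤c, −a<b≤a
g: translate: b→112 (≡384 mod 272), so (136,384,275)→(136,112,27)
g: flip: (136,112,27)→(27,-112,136)
g: translate: b→-4 (≡-112 mod 54), so (27,-112,136)→(27,-4,20)
g: flip: (27,-4,20)→(20,4,27)
g: reduced (well bottom): (20,4,27) with a≤c, −a<b≤a
reduced forms (20, 4, 27) vs (20, 4, 27) ⇒ equivalent

yes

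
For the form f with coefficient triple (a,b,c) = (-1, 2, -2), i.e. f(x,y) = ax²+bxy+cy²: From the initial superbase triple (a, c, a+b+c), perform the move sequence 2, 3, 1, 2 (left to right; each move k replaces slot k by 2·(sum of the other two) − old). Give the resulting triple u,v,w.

start (-1,-2,-1) = (f(1,0),f(0,1),f(1,1))
replace slot 2: 2·((-1)+(-1)) − (-2) = -2 → (-1,-2,-1)
replace slot 3: 2·((-1)+(-2)) − (-1) = -5 → (-1,-2,-5)
replace slot 1: 2·((-2)+(-5)) − (-1) = -13 → (-13,-2,-5)
replace slot 2: 2·((-13)+(-5)) − (-2) = -34 → (-13,-34,-5)

-13,-34,-5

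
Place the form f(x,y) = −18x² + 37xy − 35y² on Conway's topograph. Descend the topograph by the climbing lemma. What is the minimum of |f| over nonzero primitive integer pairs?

translate: b→-1 (≡-37 mod 36), so (18,-37,35)→(18,-1,16)
flip: (18,-1,16)→(16,1,18)
reduced (well bottom): (16,1,18) with a≤c, −a<b≤a
well minimum |f| = |-16| = 16 (negative-definite)

16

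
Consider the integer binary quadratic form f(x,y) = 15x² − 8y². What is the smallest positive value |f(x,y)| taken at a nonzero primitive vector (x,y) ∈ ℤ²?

descent: ρ → (-8,16,7)  [lands on river]
river: ρ → (7,12,-12)
river: ρ → (-12,12,7)
river: ρ → (7,16,-8)
closes: descent 1, river 4
min |a| on river = 7

7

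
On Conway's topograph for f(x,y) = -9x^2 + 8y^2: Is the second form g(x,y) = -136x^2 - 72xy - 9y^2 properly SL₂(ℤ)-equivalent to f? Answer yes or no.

D₁ = 288, D₂ = 288
river cycle of f (length 2): (8, 16, -1), (-1, 16, 8)
river cycle of g (length 2): (8, 16, -1), (-1, 16, 8)
cycles coincide ⇒ equivalent

yes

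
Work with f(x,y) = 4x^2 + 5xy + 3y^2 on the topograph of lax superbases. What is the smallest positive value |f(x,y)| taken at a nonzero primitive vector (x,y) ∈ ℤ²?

translate: b→-3 (≡5 mod 8), so (4,5,3)→(4,-3,2)
flip: (4,-3,2)→(2,3,4)
translate: b→-1 (≡3 mod 4), so (2,3,4)→(2,-1,3)
reduced (well bottom): (2,-1,3) with a≤c, −a<b≤a
well minimum = a = 2

2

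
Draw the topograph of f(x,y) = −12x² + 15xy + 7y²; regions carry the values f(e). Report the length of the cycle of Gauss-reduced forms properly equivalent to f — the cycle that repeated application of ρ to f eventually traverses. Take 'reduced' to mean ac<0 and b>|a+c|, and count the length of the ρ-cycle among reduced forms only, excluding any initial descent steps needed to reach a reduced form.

D = 561, ⌊√D⌋ = 23
river: ρ → (7,13,-14)
river: ρ → (-14,15,6)
river: ρ → (6,21,-5)
river: ρ → (-5,19,10)
river: ρ → (10,21,-3)
river: ρ → (-3,21,10)
river: ρ → (10,19,-5)
river: ρ → (-5,21,6)
river: ρ → (6,15,-14)
river: ρ → (-14,13,7)
river: ρ → (7,15,-12)
river: ρ → (-12,9,10)
river: ρ → (10,11,-11)
river: ρ → (-11,11,10)
river: ρ → (10,9,-12)
river: ρ → (-12,15,7)
ρ-cycle length = 16 (tail of 0 descent steps not counted)

16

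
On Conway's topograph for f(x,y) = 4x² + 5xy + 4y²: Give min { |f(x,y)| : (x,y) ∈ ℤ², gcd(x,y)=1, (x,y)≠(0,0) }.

translate: b→-3 (≡5 mod 8), so (4,5,4)→(4,-3,3)
flip: (4,-3,3)→(3,3,4)
reduced (well bottom): (3,3,4) with a≤c, −a<b≤a
well minimum = a = 3

3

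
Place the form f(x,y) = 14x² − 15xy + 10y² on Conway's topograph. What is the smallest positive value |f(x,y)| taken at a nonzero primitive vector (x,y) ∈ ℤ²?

translate: b→13 (≡-15 mod 28), so (14,-15,10)→(14,13,9)
flip: (14,13,9)→(9,-13,14)
translate: b→5 (≡-13 mod 18), so (9,-13,14)→(9,5,10)
reduced (well bottom): (9,5,10) with a≤c, −a<b≤a
well minimum = a = 9

9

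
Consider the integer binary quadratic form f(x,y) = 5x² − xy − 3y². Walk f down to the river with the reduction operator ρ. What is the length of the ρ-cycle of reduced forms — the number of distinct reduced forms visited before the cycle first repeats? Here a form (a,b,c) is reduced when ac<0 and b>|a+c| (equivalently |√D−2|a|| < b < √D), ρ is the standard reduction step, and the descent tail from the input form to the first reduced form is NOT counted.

D = 61, ⌊√D⌋ = 7
descent: ρ → (-3,7,1)  [lands on river]
river: ρ → (1,7,-3)
river: ρ → (-3,5,3)
river: ρ → (3,7,-1)
river: ρ → (-1,7,3)
river: ρ → (3,5,-3)
ρ-cycle length = 6 (tail of 1 descent step not counted)

6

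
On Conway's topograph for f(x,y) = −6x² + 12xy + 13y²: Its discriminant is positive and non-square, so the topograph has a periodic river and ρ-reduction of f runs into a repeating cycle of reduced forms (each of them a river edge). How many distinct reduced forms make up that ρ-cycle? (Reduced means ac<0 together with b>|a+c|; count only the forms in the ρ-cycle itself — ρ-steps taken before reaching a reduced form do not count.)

D = 456, ⌊√D⌋ = 21
river: ρ → (13,14,-5)
river: ρ → (-5,16,10)
river: ρ → (10,4,-11)
river: ρ → (-11,18,3)
river: ρ → (3,18,-11)
river: ρ → (-11,4,10)
river: ρ → (10,16,-5)
river: ρ → (-5,14,13)
river: ρ → (13,12,-6)
river: ρ → (-6,12,13)
ρ-cycle length = 10 (tail of 0 descent steps not counted)

10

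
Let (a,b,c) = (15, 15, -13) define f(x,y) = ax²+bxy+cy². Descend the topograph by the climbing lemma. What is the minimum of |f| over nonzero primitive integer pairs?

river: ρ → (-13,11,17)
river: ρ → (17,23,-7)
river: ρ → (-7,19,23)
river: ρ → (23,27,-3)
river: ρ → (-3,27,23)
river: ρ → (23,19,-7)
river: ρ → (-7,23,17)
river: ρ → (17,11,-13)
river: ρ → (-13,15,15)
river: ρ → (15,15,-13)
closes: descent 0, river 10
min |a| on river = 3

3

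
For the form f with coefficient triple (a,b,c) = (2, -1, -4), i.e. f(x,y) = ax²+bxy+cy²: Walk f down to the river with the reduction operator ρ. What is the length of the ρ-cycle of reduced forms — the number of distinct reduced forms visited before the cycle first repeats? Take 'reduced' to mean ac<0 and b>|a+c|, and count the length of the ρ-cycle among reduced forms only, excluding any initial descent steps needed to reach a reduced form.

D = 33, ⌊√D⌋ = 5
descent: ρ → (-4,1,2)
descent: ρ → (2,3,-3)  [lands on river]
river: ρ → (-3,3,2)
river: ρ → (2,5,-1)
river: ρ → (-1,5,2)
ρ-cycle length = 4 (tail of 2 descent steps not counted)

4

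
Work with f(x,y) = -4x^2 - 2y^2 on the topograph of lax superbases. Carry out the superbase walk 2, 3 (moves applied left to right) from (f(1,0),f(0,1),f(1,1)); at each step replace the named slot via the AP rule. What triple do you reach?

start (-4,-2,-6) = (f(1,0),f(0,1),f(1,1))
replace slot 2: 2·((-4)+(-6)) − (-2) = -18 → (-4,-18,-6)
replace slot 3: 2·((-4)+(-18)) − (-6) = -38 → (-4,-18,-38)

-4,-18,-38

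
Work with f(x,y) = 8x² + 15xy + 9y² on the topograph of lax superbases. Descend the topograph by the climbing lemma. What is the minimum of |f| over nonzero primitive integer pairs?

translate: b→-1 (≡15 mod 16), so (8,15,9)→(8,-1,2)
flip: (8,-1,2)→(2,1,8)
reduced (well bottom): (2,1,8) with a≤c, −a<b≤a
well minimum = a = 2

2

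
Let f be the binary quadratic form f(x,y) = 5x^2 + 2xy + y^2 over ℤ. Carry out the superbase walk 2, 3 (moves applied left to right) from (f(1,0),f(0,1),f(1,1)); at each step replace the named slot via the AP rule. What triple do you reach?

start (5,1,8) = (f(1,0),f(0,1),f(1,1))
replace slot 2: 2·(5+8) − 1 = 25 → (5,25,8)
replace slot 3: 2·(5+25) − 8 = 52 → (5,25,52)

5,25,52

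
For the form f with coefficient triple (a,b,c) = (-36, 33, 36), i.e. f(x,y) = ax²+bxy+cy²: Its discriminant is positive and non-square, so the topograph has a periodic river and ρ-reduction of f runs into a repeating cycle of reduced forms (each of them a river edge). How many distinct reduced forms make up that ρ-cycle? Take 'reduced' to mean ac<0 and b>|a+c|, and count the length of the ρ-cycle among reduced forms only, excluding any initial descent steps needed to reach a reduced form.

D = 6273, ⌊√D⌋ = 79
river: ρ → (36,39,-33)
river: ρ → (-33,27,42)
river: ρ → (42,57,-18)
river: ρ → (-18,51,51)
river: ρ → (51,51,-18)
river: ρ → (-18,57,42)
river: ρ → (42,27,-33)
river: ρ → (-33,39,36)
river: ρ → (36,33,-36)
river: ρ → (-36,39,33)
river: ρ → (33,27,-42)
river: ρ → (-42,57,18)
river: ρ → (18,51,-51)
river: ρ → (-51,51,18)
river: ρ → (18,57,-42)
river: ρ → (-42,27,33)
river: ρ → (33,39,-36)
river: ρ → (-36,33,36)
ρ-cycle length = 18 (tail of 0 descent steps not counted)

18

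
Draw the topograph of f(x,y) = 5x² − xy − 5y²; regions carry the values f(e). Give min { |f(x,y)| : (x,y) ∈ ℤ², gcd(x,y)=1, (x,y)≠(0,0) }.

descent: ρ → (-5,1,5)  [lands on river]
river: ρ → (5,9,-1)
river: ρ → (-1,9,5)
river: ρ → (5,1,-5)
river: ρ → (-5,9,1)
river: ρ → (1,9,-5)
closes: descent 1, river 6
min |a| on river = 1

1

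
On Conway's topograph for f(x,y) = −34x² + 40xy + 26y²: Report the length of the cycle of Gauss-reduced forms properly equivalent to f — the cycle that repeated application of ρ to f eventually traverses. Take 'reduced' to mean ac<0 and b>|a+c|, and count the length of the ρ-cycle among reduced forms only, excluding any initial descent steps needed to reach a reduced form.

D = 5136, ⌊√D⌋ = 71
river: ρ → (26,64,-10)
river: ρ → (-10,56,50)
river: ρ → (50,44,-16)
river: ρ → (-16,52,38)
river: ρ → (38,24,-30)
river: ρ → (-30,36,32)
river: ρ → (32,28,-34)
river: ρ → (-34,40,26)
ρ-cycle length = 8 (tail of 0 descent steps not counted)

8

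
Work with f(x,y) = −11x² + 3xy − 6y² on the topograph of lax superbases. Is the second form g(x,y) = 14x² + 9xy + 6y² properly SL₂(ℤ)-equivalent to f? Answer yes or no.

D₁ = -255, D₂ = -255
f is negative-definite; reduce −f:
−f: flip: (11,-3,6)→(6,3,11)
−f: reduced (well bottom): (6,3,11) with a≤c, −a<b≤a
flip sign back: reduced form of f is (-6,-3,-11)
g: flip: (14,9,6)→(6,-9,14)
g: translate: b→3 (≡-9 mod 12), so (6,-9,14)→(6,3,11)
g: reduced (well bottom): (6,3,11) with a≤c, −a<b≤a
reduced forms (-6, -3, -11) vs (6, 3, 11) ⇒ inequivalent

no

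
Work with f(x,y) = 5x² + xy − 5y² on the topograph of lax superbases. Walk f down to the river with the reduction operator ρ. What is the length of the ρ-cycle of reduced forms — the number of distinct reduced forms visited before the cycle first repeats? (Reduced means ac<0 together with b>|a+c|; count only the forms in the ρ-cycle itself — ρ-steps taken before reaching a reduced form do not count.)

D = 101, ⌊√D⌋ = 10
river: ρ → (-5,9,1)
river: ρ → (1,9,-5)
river: ρ → (-5,1,5)
river: ρ → (5,9,-1)
river: ρ → (-1,9,5)
river: ρ → (5,1,-5)
ρ-cycle length = 6 (tail of 0 descent steps not counted)

6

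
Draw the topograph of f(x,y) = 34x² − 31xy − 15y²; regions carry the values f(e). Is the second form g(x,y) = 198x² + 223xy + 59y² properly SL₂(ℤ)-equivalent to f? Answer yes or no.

D₁ = 3001, D₂ = 3001
river cycle of f (length 154): (-15, 31, 34), (34, 37, -12), (-12, 35, 37), (37, 39, -10), (-10, 41, 33), (33, 25, -18), (-18, 47, 11), (11, 41, -30), (-30, 19, 22), (22, 25, -27), … (144 more)
river cycle of g (length 154): (-12, 35, 37), (37, 39, -10), (-10, 41, 33), (33, 25, -18), (-18, 47, 11), (11, 41, -30), (-30, 19, 22), (22, 25, -27), (-27, 29, 20), (20, 51, -5), … (144 more)
cycles coincide ⇒ equivalent

yes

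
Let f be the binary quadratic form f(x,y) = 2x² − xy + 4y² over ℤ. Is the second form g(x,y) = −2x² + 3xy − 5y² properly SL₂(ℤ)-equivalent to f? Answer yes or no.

D₁ = -31, D₂ = -31
f: reduced (well bottom): (2,-1,4) with a≤c, −a<b≤a
g is negative-definite; reduce −g:
−g: translate: b→1 (≡-3 mod 4), so (2,-3,5)→(2,1,4)
−g: reduced (well bottom): (2,1,4) with a≤c, −a<b≤a
flip sign back: reduced form of g is (-2,-1,-4)
reduced forms (2, -1, 4) vs (-2, -1, -4) ⇒ inequivalent

no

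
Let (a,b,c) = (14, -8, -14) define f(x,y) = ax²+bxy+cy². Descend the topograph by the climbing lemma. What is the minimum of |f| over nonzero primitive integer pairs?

descent: ρ → (-14,8,14)  [lands on river]
river: ρ → (14,20,-8)
river: ρ → (-8,28,2)
river: ρ → (2,28,-8)
river: ρ → (-8,20,14)
river: ρ → (14,8,-14)
river: ρ → (-14,20,8)
river: ρ → (8,28,-2)
river: ρ → (-2,28,8)
river: ρ → (8,20,-14)
closes: descent 1, river 10
min |a| on river = 2

2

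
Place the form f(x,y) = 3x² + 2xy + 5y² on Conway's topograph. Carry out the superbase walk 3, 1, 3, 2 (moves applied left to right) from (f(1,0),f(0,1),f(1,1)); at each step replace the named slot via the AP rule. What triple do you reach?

start (3,5,10) = (f(1,0),f(0,1),f(1,1))
replace slot 3: 2·(3+5) − 10 = 6 → (3,5,6)
replace slot 1: 2·(5+6) − 3 = 19 → (19,5,6)
replace slot 3: 2·(19+5) − 6 = 42 → (19,5,42)
replace slot 2: 2·(19+42) − 5 = 117 → (19,117,42)

19,117,42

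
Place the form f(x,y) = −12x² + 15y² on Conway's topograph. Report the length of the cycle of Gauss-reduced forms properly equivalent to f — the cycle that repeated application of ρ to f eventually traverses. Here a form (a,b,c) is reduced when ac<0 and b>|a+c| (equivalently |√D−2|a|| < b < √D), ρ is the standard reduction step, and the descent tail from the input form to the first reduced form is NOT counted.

D = 720, ⌊√D⌋ = 26
descent: ρ → (15,0,-12)
descent: ρ → (-12,24,3)  [lands on river]
river: ρ → (3,24,-12)
ρ-cycle length = 2 (tail of 2 descent steps not counted)

2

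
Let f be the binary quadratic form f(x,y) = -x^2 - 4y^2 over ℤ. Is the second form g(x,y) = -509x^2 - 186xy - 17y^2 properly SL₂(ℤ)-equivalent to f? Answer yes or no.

D₁ = -16, D₂ = -16
f is negative-definite; reduce −f:
−f: reduced (well bottom): (1,0,4) with a≤c, −a<b≤a
flip sign back: reduced form of f is (-1,0,-4)
g is negative-definite; reduce −g:
−g: flip: (509,186,17)→(17,-186,509)
−g: translate: b→-16 (≡-186 mod 34), so (17,-186,509)→(17,-16,4)
−g: flip: (17,-16,4)→(4,16,17)
−g: translate: b→0 (≡16 mod 8), so (4,16,17)→(4,0,1)
−g: flip: (4,0,1)→(1,0,4)
−g: reduced (well bottom): (1,0,4) with a≤c, −a<b≤a
flip sign back: reduced form of g is (-1,0,-4)
reduced forms (-1, 0, -4) vs (-1, 0, -4) ⇒ equivalent

yes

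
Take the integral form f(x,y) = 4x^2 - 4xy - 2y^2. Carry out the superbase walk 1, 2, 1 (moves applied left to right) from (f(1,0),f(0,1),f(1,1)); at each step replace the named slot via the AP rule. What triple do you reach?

start (4,-2,-2) = (f(1,0),f(0,1),f(1,1))
replace slot 1: 2·((-2)+(-2)) − 4 = -12 → (-12,-2,-2)
replace slot 2: 2·((-12)+(-2)) − (-2) = -26 → (-12,-26,-2)
replace slot 1: 2·((-26)+(-2)) − (-12) = -44 → (-44,-26,-2)

-44,-26,-2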